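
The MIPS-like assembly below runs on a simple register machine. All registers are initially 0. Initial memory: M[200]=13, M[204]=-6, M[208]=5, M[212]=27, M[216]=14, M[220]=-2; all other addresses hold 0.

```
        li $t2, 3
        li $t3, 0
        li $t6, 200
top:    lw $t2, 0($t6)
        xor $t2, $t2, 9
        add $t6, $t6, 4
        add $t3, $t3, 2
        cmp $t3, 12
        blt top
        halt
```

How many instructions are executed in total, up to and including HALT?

after li $t2, 3: $t2=3
after li $t3, 0: $t3=0
after li $t6, 200: $t6=200
after lw $t2, 0($t6): $t2=M[200]=13
after xor $t2, $t2, 9: $t2=13^9=4
after add $t6, $t6, 4: $t6=200+4=204
after add $t3, $t3, 2: $t3=0+2=2
cmp $t3, 12  (cmp 2,12)
blt top: taken
after lw $t2, 0($t6): $t2=M[204]=-6
after xor $t2, $t2, 9: $t2=(-6)^9=-13
after add $t6, $t6, 4: $t6=204+4=208
after add $t3, $t3, 2: $t3=2+2=4
cmp $t3, 12  (cmp 4,12)
blt top: taken
after lw $t2, 0($t6): $t2=M[208]=5
after xor $t2, $t2, 9: $t2=5^9=12
after add $t6, $t6, 4: $t6=208+4=212
after add $t3, $t3, 2: $t3=4+2=6
cmp $t3, 12  (cmp 6,12)
blt top: taken
after lw $t2, 0($t6): $t2=M[212]=27
after xor $t2, $t2, 9: $t2=27^9=18
after add $t6, $t6, 4: $t6=212+4=216
after add $t3, $t3, 2: $t3=6+2=8
cmp $t3, 12  (cmp 8,12)
blt top: taken
after lw $t2, 0($t6): $t2=M[216]=14
after xor $t2, $t2, 9: $t2=14^9=7
after add $t6, $t6, 4: $t6=216+4=220
after add $t3, $t3, 2: $t3=8+2=10
cmp $t3, 12  (cmp 10,12)
blt top: taken
after lw $t2, 0($t6): $t2=M[220]=-2
after xor $t2, $t2, 9: $t2=(-2)^9=-9
after add $t6, $t6, 4: $t6=220+4=224
after add $t3, $t3, 2: $t3=10+2=12
cmp $t3, 12  (cmp 12,12)
blt top: not taken
halt.
Total executed instructions: 40.

40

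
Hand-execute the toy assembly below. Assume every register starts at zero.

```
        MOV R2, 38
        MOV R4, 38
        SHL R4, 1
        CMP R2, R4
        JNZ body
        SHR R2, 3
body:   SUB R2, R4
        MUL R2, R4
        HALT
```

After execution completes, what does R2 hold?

-2888

after MOV R2, 38: R2=38
after MOV R4, 38: R4=38
after SHL R4, 1: R4=38<<1=76
CMP R2, R4  (cmp 38,76)
JNZ body: taken
after SUB R2, R4: R2=38-76=-38
after MUL R2, R4: R2=(-38)*76=-2888
halt.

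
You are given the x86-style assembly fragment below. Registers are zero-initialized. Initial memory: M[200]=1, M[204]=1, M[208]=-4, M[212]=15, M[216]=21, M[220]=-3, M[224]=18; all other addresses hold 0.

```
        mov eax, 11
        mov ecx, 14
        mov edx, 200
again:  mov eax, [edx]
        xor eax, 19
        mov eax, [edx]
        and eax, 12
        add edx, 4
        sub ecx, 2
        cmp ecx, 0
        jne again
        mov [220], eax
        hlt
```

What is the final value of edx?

after mov eax, 11: eax=11
after mov ecx, 14: ecx=14
after mov edx, 200: edx=200
after mov eax, [edx]: eax=M[200]=1
after xor eax, 19: eax=1^19=18
after mov eax, [edx]: eax=M[200]=1
after and eax, 12: eax=1&12=0
after add edx, 4: edx=200+4=204
after sub ecx, 2: ecx=14-2=12
cmp ecx, 0  (cmp 12,0)
jne again: taken
after mov eax, [edx]: eax=M[204]=1
after xor eax, 19: eax=1^19=18
after mov eax, [edx]: eax=M[204]=1
after and eax, 12: eax=1&12=0
after add edx, 4: edx=204+4=208
after sub ecx, 2: ecx=12-2=10
cmp ecx, 0  (cmp 10,0)
jne again: taken
after mov eax, [edx]: eax=M[208]=-4
after xor eax, 19: eax=(-4)^19=-17
after mov eax, [edx]: eax=M[208]=-4
after and eax, 12: eax=(-4)&12=12
after add edx, 4: edx=208+4=212
after sub ecx, 2: ecx=10-2=8
cmp ecx, 0  (cmp 8,0)
jne again: taken
after mov eax, [edx]: eax=M[212]=15
after xor eax, 19: eax=15^19=28
after mov eax, [edx]: eax=M[212]=15
after and eax, 12: eax=15&12=12
after add edx, 4: edx=212+4=216
after sub ecx, 2: ecx=8-2=6
cmp ecx, 0  (cmp 6,0)
jne again: taken
after mov eax, [edx]: eax=M[216]=21
after xor eax, 19: eax=21^19=6
after mov eax, [edx]: eax=M[216]=21
after and eax, 12: eax=21&12=4
after add edx, 4: edx=216+4=220
after sub ecx, 2: ecx=6-2=4
cmp ecx, 0  (cmp 4,0)
jne again: taken
after mov eax, [edx]: eax=M[220]=-3
after xor eax, 19: eax=(-3)^19=-18
after mov eax, [edx]: eax=M[220]=-3
after and eax, 12: eax=(-3)&12=12
after add edx, 4: edx=220+4=224
after sub ecx, 2: ecx=4-2=2
cmp ecx, 0  (cmp 2,0)
jne again: taken
after mov eax, [edx]: eax=M[224]=18
after xor eax, 19: eax=18^19=1
after mov eax, [edx]: eax=M[224]=18
after and eax, 12: eax=18&12=0
after add edx, 4: edx=224+4=228
after sub ecx, 2: ecx=2-2=0
cmp ecx, 0  (cmp 0,0)
jne again: not taken
mov [220], eax → M[220]=0
halt.

228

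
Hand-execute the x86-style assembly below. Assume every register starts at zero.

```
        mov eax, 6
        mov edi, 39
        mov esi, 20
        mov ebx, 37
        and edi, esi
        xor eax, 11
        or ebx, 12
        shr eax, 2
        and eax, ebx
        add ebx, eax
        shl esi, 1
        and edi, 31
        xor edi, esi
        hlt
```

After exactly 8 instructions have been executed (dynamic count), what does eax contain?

3

mov eax, 6 → eax=6
mov edi, 39 → edi=39
mov esi, 20 → esi=20
mov ebx, 37 → ebx=37
and edi, esi → edi=39&20=4
xor eax, 11 → eax=6^11=13
or ebx, 12 → ebx=37|12=45
shr eax, 2 → eax=13>>2=3
After step 8: eax = 3.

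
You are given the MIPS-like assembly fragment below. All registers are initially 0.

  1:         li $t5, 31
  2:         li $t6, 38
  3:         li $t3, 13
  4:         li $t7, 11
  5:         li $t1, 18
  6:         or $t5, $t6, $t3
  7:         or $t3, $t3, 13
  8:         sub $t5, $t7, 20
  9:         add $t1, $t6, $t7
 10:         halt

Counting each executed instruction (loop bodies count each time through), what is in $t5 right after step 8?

$t5=31
$t6=38
$t3=13
$t7=11
$t1=18
$t5=38|13=47
$t3=13|13=13
$t5=11-20=-9
After step 8: $t5 = -9.

-9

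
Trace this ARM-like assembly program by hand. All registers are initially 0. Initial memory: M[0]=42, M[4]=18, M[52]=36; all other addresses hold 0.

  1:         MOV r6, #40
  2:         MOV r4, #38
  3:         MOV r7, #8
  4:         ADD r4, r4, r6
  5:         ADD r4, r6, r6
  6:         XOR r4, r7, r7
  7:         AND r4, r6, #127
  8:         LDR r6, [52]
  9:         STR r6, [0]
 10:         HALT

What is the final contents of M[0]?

36

r6=40
r4=38
r7=8
r4=38+40=78
r4=40+40=80
r4=8^8=0
r4=40&127=40
r6=M[52]=36
STR r6, [0] → M[0]=36
halt.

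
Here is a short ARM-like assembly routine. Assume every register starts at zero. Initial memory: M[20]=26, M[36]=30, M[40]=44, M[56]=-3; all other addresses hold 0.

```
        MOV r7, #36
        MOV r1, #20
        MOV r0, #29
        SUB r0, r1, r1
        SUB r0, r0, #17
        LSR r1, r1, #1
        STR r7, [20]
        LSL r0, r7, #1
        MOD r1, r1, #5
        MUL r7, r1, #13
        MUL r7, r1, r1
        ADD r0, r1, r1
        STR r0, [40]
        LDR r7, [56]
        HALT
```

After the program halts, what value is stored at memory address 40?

0

MOV r7, #36 → r7=36
MOV r1, #20 → r1=20
MOV r0, #29 → r0=29
SUB r0, r1, r1 → r0=20-20=0
SUB r0, r0, #17 → r0=0-17=-17
LSR r1, r1, #1 → r1=20>>1=10
STR r7, [20] → M[20]=36
LSL r0, r7, #1 → r0=36<<1=72
MOD r1, r1, #5 → r1=10%5=0
MUL r7, r1, #13 → r7=0*13=0
MUL r7, r1, r1 → r7=0*0=0
ADD r0, r1, r1 → r0=0+0=0
STR r0, [40] → M[40]=0
LDR r7, [56] → r7=M[56]=-3
halt.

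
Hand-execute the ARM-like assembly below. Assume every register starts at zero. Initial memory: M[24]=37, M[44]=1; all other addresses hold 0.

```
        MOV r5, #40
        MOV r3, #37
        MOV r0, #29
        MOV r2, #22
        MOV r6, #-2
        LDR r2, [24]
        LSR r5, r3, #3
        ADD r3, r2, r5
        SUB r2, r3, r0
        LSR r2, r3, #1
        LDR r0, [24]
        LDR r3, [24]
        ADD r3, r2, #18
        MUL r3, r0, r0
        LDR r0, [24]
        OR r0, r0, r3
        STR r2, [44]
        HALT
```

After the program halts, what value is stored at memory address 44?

after MOV r5, #40: r5=40
after MOV r3, #37: r3=37
after MOV r0, #29: r0=29
after MOV r2, #22: r2=22
after MOV r6, #-2: r6=-2
after LDR r2, [24]: r2=M[24]=37
after LSR r5, r3, #3: r5=37>>3=4
after ADD r3, r2, r5: r3=37+4=41
after SUB r2, r3, r0: r2=41-29=12
after LSR r2, r3, #1: r2=41>>1=20
after LDR r0, [24]: r0=M[24]=37
after LDR r3, [24]: r3=M[24]=37
after ADD r3, r2, #18: r3=20+18=38
after MUL r3, r0, r0: r3=37*37=1369
after LDR r0, [24]: r0=M[24]=37
after OR r0, r0, r3: r0=37|1369=1405
STR r2, [44] → M[44]=20
halt.

20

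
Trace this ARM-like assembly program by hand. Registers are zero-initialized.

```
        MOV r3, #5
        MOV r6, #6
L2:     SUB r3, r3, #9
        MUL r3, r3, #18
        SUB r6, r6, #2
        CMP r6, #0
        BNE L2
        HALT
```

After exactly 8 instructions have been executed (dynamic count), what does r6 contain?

MOV r3, #5 → r3=5
MOV r6, #6 → r6=6
SUB r3, r3, #9 → r3=5-9=-4
MUL r3, r3, #18 → r3=(-4)*18=-72
SUB r6, r6, #2 → r6=6-2=4
CMP r6, #0  (cmp 4,0)
BNE L2: taken
SUB r3, r3, #9 → r3=(-72)-9=-81
After step 8: r6 = 4.

4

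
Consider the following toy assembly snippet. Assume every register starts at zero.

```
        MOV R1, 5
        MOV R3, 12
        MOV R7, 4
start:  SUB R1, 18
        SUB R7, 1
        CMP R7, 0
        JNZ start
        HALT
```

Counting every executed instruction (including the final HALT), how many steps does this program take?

MOV R1, 5 → R1=5
MOV R3, 12 → R3=12
MOV R7, 4 → R7=4
SUB R1, 18 → R1=5-18=-13
SUB R7, 1 → R7=4-1=3
CMP R7, 0  (cmp 3,0)
JNZ start: taken
SUB R1, 18 → R1=(-13)-18=-31
SUB R7, 1 → R7=3-1=2
CMP R7, 0  (cmp 2,0)
JNZ start: taken
SUB R1, 18 → R1=(-31)-18=-49
SUB R7, 1 → R7=2-1=1
CMP R7, 0  (cmp 1,0)
JNZ start: taken
SUB R1, 18 → R1=(-49)-18=-67
SUB R7, 1 → R7=1-1=0
CMP R7, 0  (cmp 0,0)
JNZ start: not taken
halt.
Total executed instructions: 20.

20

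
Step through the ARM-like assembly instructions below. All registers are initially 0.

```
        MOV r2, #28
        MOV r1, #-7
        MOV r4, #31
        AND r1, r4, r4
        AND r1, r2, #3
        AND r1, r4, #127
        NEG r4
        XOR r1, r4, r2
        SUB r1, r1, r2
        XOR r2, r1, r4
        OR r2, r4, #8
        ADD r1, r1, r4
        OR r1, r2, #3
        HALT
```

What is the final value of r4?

after MOV r2, #28: r2=28
after MOV r1, #-7: r1=-7
after MOV r4, #31: r4=31
after AND r1, r4, r4: r1=31&31=31
after AND r1, r2, #3: r1=28&3=0
after AND r1, r4, #127: r1=31&127=31
after NEG r4: r4=-(31)=-31
after XOR r1, r4, r2: r1=(-31)^28=-3
after SUB r1, r1, r2: r1=(-3)-28=-31
after XOR r2, r1, r4: r2=(-31)^(-31)=0
after OR r2, r4, #8: r2=(-31)|8=-23
after ADD r1, r1, r4: r1=(-31)+(-31)=-62
after OR r1, r2, #3: r1=(-23)|3=-21
halt.

-31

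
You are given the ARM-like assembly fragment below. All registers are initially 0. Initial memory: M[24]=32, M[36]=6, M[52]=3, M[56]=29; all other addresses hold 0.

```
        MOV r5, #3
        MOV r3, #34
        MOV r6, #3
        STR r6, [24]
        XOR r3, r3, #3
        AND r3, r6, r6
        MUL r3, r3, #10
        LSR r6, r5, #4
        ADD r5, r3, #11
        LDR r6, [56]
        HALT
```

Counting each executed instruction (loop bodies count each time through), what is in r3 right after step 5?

after MOV r5, #3: r5=3
after MOV r3, #34: r3=34
after MOV r6, #3: r6=3
STR r6, [24] → M[24]=3
after XOR r3, r3, #3: r3=34^3=33
After step 5: r3 = 33.

33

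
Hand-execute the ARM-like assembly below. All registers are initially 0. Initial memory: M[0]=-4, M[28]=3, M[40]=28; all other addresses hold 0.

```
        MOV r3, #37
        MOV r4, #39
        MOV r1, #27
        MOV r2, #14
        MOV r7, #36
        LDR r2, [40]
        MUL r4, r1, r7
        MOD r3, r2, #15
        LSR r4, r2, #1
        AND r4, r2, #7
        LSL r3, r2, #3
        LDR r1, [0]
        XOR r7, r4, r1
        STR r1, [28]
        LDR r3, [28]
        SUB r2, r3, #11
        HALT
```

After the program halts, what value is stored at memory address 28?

-4

after MOV r3, #37: r3=37
after MOV r4, #39: r4=39
after MOV r1, #27: r1=27
after MOV r2, #14: r2=14
after MOV r7, #36: r7=36
after LDR r2, [40]: r2=M[40]=28
after MUL r4, r1, r7: r4=27*36=972
after MOD r3, r2, #15: r3=28%15=13
after LSR r4, r2, #1: r4=28>>1=14
after AND r4, r2, #7: r4=28&7=4
after LSL r3, r2, #3: r3=28<<3=224
after LDR r1, [0]: r1=M[0]=-4
after XOR r7, r4, r1: r7=4^(-4)=-8
STR r1, [28] → M[28]=-4
after LDR r3, [28]: r3=M[28]=-4
after SUB r2, r3, #11: r2=(-4)-11=-15
halt.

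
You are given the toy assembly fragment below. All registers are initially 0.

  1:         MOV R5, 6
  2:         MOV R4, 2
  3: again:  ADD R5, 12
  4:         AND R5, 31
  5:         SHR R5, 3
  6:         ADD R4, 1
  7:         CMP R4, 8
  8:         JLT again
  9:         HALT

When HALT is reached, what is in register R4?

8

after MOV R5, 6: R5=6
after MOV R4, 2: R4=2
after ADD R5, 12: R5=6+12=18
after AND R5, 31: R5=18&31=18
after SHR R5, 3: R5=18>>3=2
after ADD R4, 1: R4=2+1=3
CMP R4, 8  (cmp 3,8)
JLT again: taken
after ADD R5, 12: R5=2+12=14
after AND R5, 31: R5=14&31=14
after SHR R5, 3: R5=14>>3=1
after ADD R4, 1: R4=3+1=4
CMP R4, 8  (cmp 4,8)
JLT again: taken
after ADD R5, 12: R5=1+12=13
after AND R5, 31: R5=13&31=13
after SHR R5, 3: R5=13>>3=1
after ADD R4, 1: R4=4+1=5
CMP R4, 8  (cmp 5,8)
JLT again: taken
after ADD R5, 12: R5=1+12=13
after AND R5, 31: R5=13&31=13
after SHR R5, 3: R5=13>>3=1
after ADD R4, 1: R4=5+1=6
CMP R4, 8  (cmp 6,8)
JLT again: taken
after ADD R5, 12: R5=1+12=13
after AND R5, 31: R5=13&31=13
after SHR R5, 3: R5=13>>3=1
after ADD R4, 1: R4=6+1=7
CMP R4, 8  (cmp 7,8)
JLT again: taken
after ADD R5, 12: R5=1+12=13
after AND R5, 31: R5=13&31=13
after SHR R5, 3: R5=13>>3=1
after ADD R4, 1: R4=7+1=8
CMP R4, 8  (cmp 8,8)
JLT again: not taken
halt.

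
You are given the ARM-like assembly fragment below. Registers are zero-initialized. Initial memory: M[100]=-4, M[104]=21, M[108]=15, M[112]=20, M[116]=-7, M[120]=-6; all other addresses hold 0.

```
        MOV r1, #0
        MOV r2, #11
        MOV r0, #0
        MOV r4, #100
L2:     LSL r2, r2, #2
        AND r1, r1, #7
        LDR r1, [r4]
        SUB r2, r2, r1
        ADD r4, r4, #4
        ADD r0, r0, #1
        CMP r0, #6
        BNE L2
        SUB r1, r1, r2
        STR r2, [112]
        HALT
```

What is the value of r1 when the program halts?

r1=0
r2=11
r0=0
r4=100
r2=11<<2=44
r1=0&7=0
r1=M[100]=-4
r2=44-(-4)=48
r4=100+4=104
r0=0+1=1
CMP r0, #6  (cmp 1,6)
BNE L2: taken
r2=48<<2=192
r1=(-4)&7=4
r1=M[104]=21
r2=192-21=171
r4=104+4=108
r0=1+1=2
CMP r0, #6  (cmp 2,6)
BNE L2: taken
r2=171<<2=684
r1=21&7=5
r1=M[108]=15
r2=684-15=669
r4=108+4=112
r0=2+1=3
CMP r0, #6  (cmp 3,6)
BNE L2: taken
r2=669<<2=2676
r1=15&7=7
r1=M[112]=20
r2=2676-20=2656
r4=112+4=116
r0=3+1=4
CMP r0, #6  (cmp 4,6)
BNE L2: taken
r2=2656<<2=10624
r1=20&7=4
r1=M[116]=-7
r2=10624-(-7)=10631
r4=116+4=120
r0=4+1=5
CMP r0, #6  (cmp 5,6)
BNE L2: taken
r2=10631<<2=42524
r1=(-7)&7=1
r1=M[120]=-6
r2=42524-(-6)=42530
r4=120+4=124
r0=5+1=6
CMP r0, #6  (cmp 6,6)
BNE L2: not taken
r1=(-6)-42530=-42536
STR r2, [112] → M[112]=42530
halt.

-42536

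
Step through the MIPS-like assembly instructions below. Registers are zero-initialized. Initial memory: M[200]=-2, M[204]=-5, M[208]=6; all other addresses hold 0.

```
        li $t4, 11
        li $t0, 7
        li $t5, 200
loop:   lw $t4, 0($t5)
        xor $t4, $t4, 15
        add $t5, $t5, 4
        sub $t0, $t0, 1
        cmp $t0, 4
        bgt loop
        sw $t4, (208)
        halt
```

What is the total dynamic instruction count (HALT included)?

23

li $t4, 11 → $t4=11
li $t0, 7 → $t0=7
li $t5, 200 → $t5=200
lw $t4, 0($t5) → $t4=M[200]=-2
xor $t4, $t4, 15 → $t4=(-2)^15=-15
add $t5, $t5, 4 → $t5=200+4=204
sub $t0, $t0, 1 → $t0=7-1=6
cmp $t0, 4  (cmp 6,4)
bgt loop: taken
lw $t4, 0($t5) → $t4=M[204]=-5
xor $t4, $t4, 15 → $t4=(-5)^15=-12
add $t5, $t5, 4 → $t5=204+4=208
sub $t0, $t0, 1 → $t0=6-1=5
cmp $t0, 4  (cmp 5,4)
bgt loop: taken
lw $t4, 0($t5) → $t4=M[208]=6
xor $t4, $t4, 15 → $t4=6^15=9
add $t5, $t5, 4 → $t5=208+4=212
sub $t0, $t0, 1 → $t0=5-1=4
cmp $t0, 4  (cmp 4,4)
bgt loop: not taken
sw $t4, (208) → M[208]=9
halt.
Total executed instructions: 23.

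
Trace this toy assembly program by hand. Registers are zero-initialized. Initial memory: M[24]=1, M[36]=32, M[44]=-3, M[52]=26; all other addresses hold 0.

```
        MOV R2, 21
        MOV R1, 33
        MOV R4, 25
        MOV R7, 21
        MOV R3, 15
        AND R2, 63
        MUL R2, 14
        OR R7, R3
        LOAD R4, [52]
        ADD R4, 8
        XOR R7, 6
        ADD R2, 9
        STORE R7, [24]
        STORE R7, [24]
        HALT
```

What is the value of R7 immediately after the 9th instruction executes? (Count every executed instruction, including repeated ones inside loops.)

MOV R2, 21 → R2=21
MOV R1, 33 → R1=33
MOV R4, 25 → R4=25
MOV R7, 21 → R7=21
MOV R3, 15 → R3=15
AND R2, 63 → R2=21&63=21
MUL R2, 14 → R2=21*14=294
OR R7, R3 → R7=21|15=31
LOAD R4, [52] → R4=M[52]=26
After step 9: R7 = 31.

31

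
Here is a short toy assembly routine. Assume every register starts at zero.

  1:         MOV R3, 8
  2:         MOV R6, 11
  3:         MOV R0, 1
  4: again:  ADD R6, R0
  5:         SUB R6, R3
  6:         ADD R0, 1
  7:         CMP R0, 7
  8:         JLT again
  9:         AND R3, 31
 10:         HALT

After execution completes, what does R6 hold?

-16

after MOV R3, 8: R3=8
after MOV R6, 11: R6=11
after MOV R0, 1: R0=1
after ADD R6, R0: R6=11+1=12
after SUB R6, R3: R6=12-8=4
after ADD R0, 1: R0=1+1=2
CMP R0, 7  (cmp 2,7)
JLT again: taken
after ADD R6, R0: R6=4+2=6
after SUB R6, R3: R6=6-8=-2
after ADD R0, 1: R0=2+1=3
CMP R0, 7  (cmp 3,7)
JLT again: taken
after ADD R6, R0: R6=(-2)+3=1
after SUB R6, R3: R6=1-8=-7
after ADD R0, 1: R0=3+1=4
CMP R0, 7  (cmp 4,7)
JLT again: taken
after ADD R6, R0: R6=(-7)+4=-3
after SUB R6, R3: R6=(-3)-8=-11
after ADD R0, 1: R0=4+1=5
CMP R0, 7  (cmp 5,7)
JLT again: taken
after ADD R6, R0: R6=(-11)+5=-6
after SUB R6, R3: R6=(-6)-8=-14
after ADD R0, 1: R0=5+1=6
CMP R0, 7  (cmp 6,7)
JLT again: taken
after ADD R6, R0: R6=(-14)+6=-8
after SUB R6, R3: R6=(-8)-8=-16
after ADD R0, 1: R0=6+1=7
CMP R0, 7  (cmp 7,7)
JLT again: not taken
after AND R3, 31: R3=8&31=8
halt.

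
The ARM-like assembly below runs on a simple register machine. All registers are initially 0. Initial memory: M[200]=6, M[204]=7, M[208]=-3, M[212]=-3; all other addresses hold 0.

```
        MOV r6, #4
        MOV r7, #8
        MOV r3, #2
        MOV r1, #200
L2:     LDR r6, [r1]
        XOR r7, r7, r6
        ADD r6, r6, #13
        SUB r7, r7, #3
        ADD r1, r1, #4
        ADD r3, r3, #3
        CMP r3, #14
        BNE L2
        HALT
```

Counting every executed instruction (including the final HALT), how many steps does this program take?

r6=4
r7=8
r3=2
r1=200
r6=M[200]=6
r7=8^6=14
r6=6+13=19
r7=14-3=11
r1=200+4=204
r3=2+3=5
CMP r3, #14  (cmp 5,14)
BNE L2: taken
r6=M[204]=7
r7=11^7=12
r6=7+13=20
r7=12-3=9
r1=204+4=208
r3=5+3=8
CMP r3, #14  (cmp 8,14)
BNE L2: taken
r6=M[208]=-3
r7=9^(-3)=-12
r6=(-3)+13=10
r7=(-12)-3=-15
r1=208+4=212
r3=8+3=11
CMP r3, #14  (cmp 11,14)
BNE L2: taken
r6=M[212]=-3
r7=(-15)^(-3)=12
r6=(-3)+13=10
r7=12-3=9
r1=212+4=216
r3=11+3=14
CMP r3, #14  (cmp 14,14)
BNE L2: not taken
halt.
Total executed instructions: 37.

37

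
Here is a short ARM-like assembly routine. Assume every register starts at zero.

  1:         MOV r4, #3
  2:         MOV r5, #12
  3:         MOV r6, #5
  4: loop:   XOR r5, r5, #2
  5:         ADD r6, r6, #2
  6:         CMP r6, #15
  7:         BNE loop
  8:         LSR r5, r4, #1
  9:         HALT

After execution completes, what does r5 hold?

MOV r4, #3 → r4=3
MOV r5, #12 → r5=12
MOV r6, #5 → r6=5
XOR r5, r5, #2 → r5=12^2=14
ADD r6, r6, #2 → r6=5+2=7
CMP r6, #15  (cmp 7,15)
BNE loop: taken
XOR r5, r5, #2 → r5=14^2=12
ADD r6, r6, #2 → r6=7+2=9
CMP r6, #15  (cmp 9,15)
BNE loop: taken
XOR r5, r5, #2 → r5=12^2=14
ADD r6, r6, #2 → r6=9+2=11
CMP r6, #15  (cmp 11,15)
BNE loop: taken
XOR r5, r5, #2 → r5=14^2=12
ADD r6, r6, #2 → r6=11+2=13
CMP r6, #15  (cmp 13,15)
BNE loop: taken
XOR r5, r5, #2 → r5=12^2=14
ADD r6, r6, #2 → r6=13+2=15
CMP r6, #15  (cmp 15,15)
BNE loop: not taken
LSR r5, r4, #1 → r5=3>>1=1
halt.

1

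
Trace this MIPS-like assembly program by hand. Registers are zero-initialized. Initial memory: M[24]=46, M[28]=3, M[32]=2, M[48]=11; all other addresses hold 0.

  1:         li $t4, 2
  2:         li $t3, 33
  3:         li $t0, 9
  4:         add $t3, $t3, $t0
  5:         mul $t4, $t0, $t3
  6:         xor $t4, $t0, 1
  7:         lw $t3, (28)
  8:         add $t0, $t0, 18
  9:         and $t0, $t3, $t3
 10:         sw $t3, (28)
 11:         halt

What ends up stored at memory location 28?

3

li $t4, 2 → $t4=2
li $t3, 33 → $t3=33
li $t0, 9 → $t0=9
add $t3, $t3, $t0 → $t3=33+9=42
mul $t4, $t0, $t3 → $t4=9*42=378
xor $t4, $t0, 1 → $t4=9^1=8
lw $t3, (28) → $t3=M[28]=3
add $t0, $t0, 18 → $t0=9+18=27
and $t0, $t3, $t3 → $t0=3&3=3
sw $t3, (28) → M[28]=3
halt.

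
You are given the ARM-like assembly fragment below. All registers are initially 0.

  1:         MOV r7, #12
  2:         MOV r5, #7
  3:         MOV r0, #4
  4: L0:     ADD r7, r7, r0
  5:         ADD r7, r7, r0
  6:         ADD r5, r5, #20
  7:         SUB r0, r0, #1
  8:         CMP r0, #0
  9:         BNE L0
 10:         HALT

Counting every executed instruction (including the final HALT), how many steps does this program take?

28

MOV r7, #12 → r7=12
MOV r5, #7 → r5=7
MOV r0, #4 → r0=4
ADD r7, r7, r0 → r7=12+4=16
ADD r7, r7, r0 → r7=16+4=20
ADD r5, r5, #20 → r5=7+20=27
SUB r0, r0, #1 → r0=4-1=3
CMP r0, #0  (cmp 3,0)
BNE L0: taken
ADD r7, r7, r0 → r7=20+3=23
ADD r7, r7, r0 → r7=23+3=26
ADD r5, r5, #20 → r5=27+20=47
SUB r0, r0, #1 → r0=3-1=2
CMP r0, #0  (cmp 2,0)
BNE L0: taken
ADD r7, r7, r0 → r7=26+2=28
ADD r7, r7, r0 → r7=28+2=30
ADD r5, r5, #20 → r5=47+20=67
SUB r0, r0, #1 → r0=2-1=1
CMP r0, #0  (cmp 1,0)
BNE L0: taken
ADD r7, r7, r0 → r7=30+1=31
ADD r7, r7, r0 → r7=31+1=32
ADD r5, r5, #20 → r5=67+20=87
SUB r0, r0, #1 → r0=1-1=0
CMP r0, #0  (cmp 0,0)
BNE L0: not taken
halt.
Total executed instructions: 28.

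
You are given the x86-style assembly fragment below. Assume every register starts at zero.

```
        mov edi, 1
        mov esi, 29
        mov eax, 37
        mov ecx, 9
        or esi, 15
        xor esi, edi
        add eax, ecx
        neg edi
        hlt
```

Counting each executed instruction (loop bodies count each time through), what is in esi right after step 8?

after mov edi, 1: edi=1
after mov esi, 29: esi=29
after mov eax, 37: eax=37
after mov ecx, 9: ecx=9
after or esi, 15: esi=29|15=31
after xor esi, edi: esi=31^1=30
after add eax, ecx: eax=37+9=46
after neg edi: edi=-(1)=-1
After step 8: esi = 30.

30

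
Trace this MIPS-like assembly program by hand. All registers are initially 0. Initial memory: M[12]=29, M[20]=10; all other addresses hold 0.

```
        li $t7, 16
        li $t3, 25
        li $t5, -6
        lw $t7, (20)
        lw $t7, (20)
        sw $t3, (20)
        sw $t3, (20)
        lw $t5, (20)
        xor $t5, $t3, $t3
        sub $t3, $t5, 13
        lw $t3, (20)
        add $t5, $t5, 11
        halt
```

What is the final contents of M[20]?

after li $t7, 16: $t7=16
after li $t3, 25: $t3=25
after li $t5, -6: $t5=-6
after lw $t7, (20): $t7=M[20]=10
after lw $t7, (20): $t7=M[20]=10
sw $t3, (20) → M[20]=25
sw $t3, (20) → M[20]=25
after lw $t5, (20): $t5=M[20]=25
after xor $t5, $t3, $t3: $t5=25^25=0
after sub $t3, $t5, 13: $t3=0-13=-13
after lw $t3, (20): $t3=M[20]=25
after add $t5, $t5, 11: $t5=0+11=11
halt.

25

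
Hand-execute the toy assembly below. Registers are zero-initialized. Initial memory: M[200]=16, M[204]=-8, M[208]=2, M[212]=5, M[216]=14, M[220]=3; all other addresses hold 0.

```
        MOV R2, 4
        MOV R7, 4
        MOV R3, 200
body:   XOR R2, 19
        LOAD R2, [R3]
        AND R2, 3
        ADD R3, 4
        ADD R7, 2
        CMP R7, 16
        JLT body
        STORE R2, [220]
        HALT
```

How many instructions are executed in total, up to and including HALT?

47

R2=4
R7=4
R3=200
R2=4^19=23
R2=M[200]=16
R2=16&3=0
R3=200+4=204
R7=4+2=6
CMP R7, 16  (cmp 6,16)
JLT body: taken
R2=0^19=19
R2=M[204]=-8
R2=(-8)&3=0
R3=204+4=208
R7=6+2=8
CMP R7, 16  (cmp 8,16)
JLT body: taken
R2=0^19=19
R2=M[208]=2
R2=2&3=2
R3=208+4=212
R7=8+2=10
CMP R7, 16  (cmp 10,16)
JLT body: taken
R2=2^19=17
R2=M[212]=5
R2=5&3=1
R3=212+4=216
R7=10+2=12
CMP R7, 16  (cmp 12,16)
JLT body: taken
R2=1^19=18
R2=M[216]=14
R2=14&3=2
R3=216+4=220
R7=12+2=14
CMP R7, 16  (cmp 14,16)
JLT body: taken
R2=2^19=17
R2=M[220]=3
R2=3&3=3
R3=220+4=224
R7=14+2=16
CMP R7, 16  (cmp 16,16)
JLT body: not taken
STORE R2, [220] → M[220]=3
halt.
Total executed instructions: 47.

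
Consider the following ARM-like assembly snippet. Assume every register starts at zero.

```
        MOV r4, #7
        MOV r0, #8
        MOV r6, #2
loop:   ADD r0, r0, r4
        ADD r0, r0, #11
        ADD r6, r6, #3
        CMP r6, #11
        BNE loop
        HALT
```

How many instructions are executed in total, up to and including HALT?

MOV r4, #7 → r4=7
MOV r0, #8 → r0=8
MOV r6, #2 → r6=2
ADD r0, r0, r4 → r0=8+7=15
ADD r0, r0, #11 → r0=15+11=26
ADD r6, r6, #3 → r6=2+3=5
CMP r6, #11  (cmp 5,11)
BNE loop: taken
ADD r0, r0, r4 → r0=26+7=33
ADD r0, r0, #11 → r0=33+11=44
ADD r6, r6, #3 → r6=5+3=8
CMP r6, #11  (cmp 8,11)
BNE loop: taken
ADD r0, r0, r4 → r0=44+7=51
ADD r0, r0, #11 → r0=51+11=62
ADD r6, r6, #3 → r6=8+3=11
CMP r6, #11  (cmp 11,11)
BNE loop: not taken
halt.
Total executed instructions: 19.

19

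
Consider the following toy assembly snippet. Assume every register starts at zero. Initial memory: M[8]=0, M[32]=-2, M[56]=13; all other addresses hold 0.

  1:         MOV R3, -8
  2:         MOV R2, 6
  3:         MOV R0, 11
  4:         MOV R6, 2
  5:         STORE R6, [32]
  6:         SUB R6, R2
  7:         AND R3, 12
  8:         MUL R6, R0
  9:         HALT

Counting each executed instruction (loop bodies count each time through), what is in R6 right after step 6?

R3=-8
R2=6
R0=11
R6=2
STORE R6, [32] → M[32]=2
R6=2-6=-4
After step 6: R6 = -4.

-4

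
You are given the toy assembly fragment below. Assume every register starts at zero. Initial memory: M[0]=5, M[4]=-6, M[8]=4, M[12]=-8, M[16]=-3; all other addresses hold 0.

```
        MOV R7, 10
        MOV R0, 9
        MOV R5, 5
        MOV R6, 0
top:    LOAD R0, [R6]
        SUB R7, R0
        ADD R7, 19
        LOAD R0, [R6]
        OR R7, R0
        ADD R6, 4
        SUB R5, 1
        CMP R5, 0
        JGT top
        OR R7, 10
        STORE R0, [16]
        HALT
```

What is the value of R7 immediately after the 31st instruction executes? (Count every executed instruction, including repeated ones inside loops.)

13

R7=10
R0=9
R5=5
R6=0
R0=M[0]=5
R7=10-5=5
R7=5+19=24
R0=M[0]=5
R7=24|5=29
R6=0+4=4
R5=5-1=4
CMP R5, 0  (cmp 4,0)
JGT top: taken
R0=M[4]=-6
R7=29-(-6)=35
R7=35+19=54
R0=M[4]=-6
R7=54|(-6)=-2
R6=4+4=8
R5=4-1=3
CMP R5, 0  (cmp 3,0)
JGT top: taken
R0=M[8]=4
R7=(-2)-4=-6
R7=(-6)+19=13
R0=M[8]=4
R7=13|4=13
R6=8+4=12
R5=3-1=2
CMP R5, 0  (cmp 2,0)
JGT top: taken
After step 31: R7 = 13.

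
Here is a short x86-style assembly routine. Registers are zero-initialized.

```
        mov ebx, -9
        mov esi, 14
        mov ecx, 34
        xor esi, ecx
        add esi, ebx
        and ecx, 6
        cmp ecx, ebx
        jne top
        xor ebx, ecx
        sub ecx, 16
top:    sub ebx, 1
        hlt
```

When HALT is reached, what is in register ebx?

-10

mov ebx, -9 → ebx=-9
mov esi, 14 → esi=14
mov ecx, 34 → ecx=34
xor esi, ecx → esi=14^34=44
add esi, ebx → esi=44+(-9)=35
and ecx, 6 → ecx=34&6=2
cmp ecx, ebx  (cmp 2,-9)
jne top: taken
sub ebx, 1 → ebx=(-9)-1=-10
halt.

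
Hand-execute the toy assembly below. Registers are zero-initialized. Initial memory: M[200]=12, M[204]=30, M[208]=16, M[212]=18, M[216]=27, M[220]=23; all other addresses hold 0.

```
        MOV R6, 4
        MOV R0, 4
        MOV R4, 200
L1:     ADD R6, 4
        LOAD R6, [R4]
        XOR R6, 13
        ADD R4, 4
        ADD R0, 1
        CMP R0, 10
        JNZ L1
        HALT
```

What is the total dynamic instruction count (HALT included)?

after MOV R6, 4: R6=4
after MOV R0, 4: R0=4
after MOV R4, 200: R4=200
after ADD R6, 4: R6=4+4=8
after LOAD R6, [R4]: R6=M[200]=12
after XOR R6, 13: R6=12^13=1
after ADD R4, 4: R4=200+4=204
after ADD R0, 1: R0=4+1=5
CMP R0, 10  (cmp 5,10)
JNZ L1: taken
after ADD R6, 4: R6=1+4=5
after LOAD R6, [R4]: R6=M[204]=30
after XOR R6, 13: R6=30^13=19
after ADD R4, 4: R4=204+4=208
after ADD R0, 1: R0=5+1=6
CMP R0, 10  (cmp 6,10)
JNZ L1: taken
after ADD R6, 4: R6=19+4=23
after LOAD R6, [R4]: R6=M[208]=16
after XOR R6, 13: R6=16^13=29
after ADD R4, 4: R4=208+4=212
after ADD R0, 1: R0=6+1=7
CMP R0, 10  (cmp 7,10)
JNZ L1: taken
after ADD R6, 4: R6=29+4=33
after LOAD R6, [R4]: R6=M[212]=18
after XOR R6, 13: R6=18^13=31
after ADD R4, 4: R4=212+4=216
after ADD R0, 1: R0=7+1=8
CMP R0, 10  (cmp 8,10)
JNZ L1: taken
after ADD R6, 4: R6=31+4=35
after LOAD R6, [R4]: R6=M[216]=27
after XOR R6, 13: R6=27^13=22
after ADD R4, 4: R4=216+4=220
after ADD R0, 1: R0=8+1=9
CMP R0, 10  (cmp 9,10)
JNZ L1: taken
after ADD R6, 4: R6=22+4=26
after LOAD R6, [R4]: R6=M[220]=23
after XOR R6, 13: R6=23^13=26
after ADD R4, 4: R4=220+4=224
after ADD R0, 1: R0=9+1=10
CMP R0, 10  (cmp 10,10)
JNZ L1: not taken
halt.
Total executed instructions: 46.

46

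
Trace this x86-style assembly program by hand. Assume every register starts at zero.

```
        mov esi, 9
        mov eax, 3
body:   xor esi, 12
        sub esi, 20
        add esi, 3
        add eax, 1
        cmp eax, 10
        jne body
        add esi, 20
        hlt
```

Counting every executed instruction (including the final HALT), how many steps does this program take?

after mov esi, 9: esi=9
after mov eax, 3: eax=3
after xor esi, 12: esi=9^12=5
after sub esi, 20: esi=5-20=-15
after add esi, 3: esi=(-15)+3=-12
after add eax, 1: eax=3+1=4
cmp eax, 10  (cmp 4,10)
jne body: taken
after xor esi, 12: esi=(-12)^12=-8
after sub esi, 20: esi=(-8)-20=-28
after add esi, 3: esi=(-28)+3=-25
after add eax, 1: eax=4+1=5
cmp eax, 10  (cmp 5,10)
jne body: taken
after xor esi, 12: esi=(-25)^12=-21
after sub esi, 20: esi=(-21)-20=-41
after add esi, 3: esi=(-41)+3=-38
after add eax, 1: eax=5+1=6
cmp eax, 10  (cmp 6,10)
jne body: taken
after xor esi, 12: esi=(-38)^12=-42
after sub esi, 20: esi=(-42)-20=-62
after add esi, 3: esi=(-62)+3=-59
after add eax, 1: eax=6+1=7
cmp eax, 10  (cmp 7,10)
jne body: taken
after xor esi, 12: esi=(-59)^12=-55
after sub esi, 20: esi=(-55)-20=-75
after add esi, 3: esi=(-75)+3=-72
after add eax, 1: eax=7+1=8
cmp eax, 10  (cmp 8,10)
jne body: taken
after xor esi, 12: esi=(-72)^12=-76
after sub esi, 20: esi=(-76)-20=-96
after add esi, 3: esi=(-96)+3=-93
after add eax, 1: eax=8+1=9
cmp eax, 10  (cmp 9,10)
jne body: taken
after xor esi, 12: esi=(-93)^12=-81
after sub esi, 20: esi=(-81)-20=-101
after add esi, 3: esi=(-101)+3=-98
after add eax, 1: eax=9+1=10
cmp eax, 10  (cmp 10,10)
jne body: not taken
after add esi, 20: esi=(-98)+20=-78
halt.
Total executed instructions: 46.

46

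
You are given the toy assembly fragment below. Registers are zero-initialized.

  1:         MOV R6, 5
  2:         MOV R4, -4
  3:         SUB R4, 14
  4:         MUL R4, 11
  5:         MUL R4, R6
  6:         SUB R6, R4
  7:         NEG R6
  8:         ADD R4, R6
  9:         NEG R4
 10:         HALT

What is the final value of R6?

-995

R6=5
R4=-4
R4=(-4)-14=-18
R4=(-18)*11=-198
R4=(-198)*5=-990
R6=5-(-990)=995
R6=-(995)=-995
R4=(-990)+(-995)=-1985
R4=-(-1985)=1985
halt.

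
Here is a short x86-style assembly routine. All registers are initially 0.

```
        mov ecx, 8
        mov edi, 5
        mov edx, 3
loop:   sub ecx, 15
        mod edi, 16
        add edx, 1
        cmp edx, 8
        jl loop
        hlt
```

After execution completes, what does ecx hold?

mov ecx, 8 → ecx=8
mov edi, 5 → edi=5
mov edx, 3 → edx=3
sub ecx, 15 → ecx=8-15=-7
mod edi, 16 → edi=5%16=5
add edx, 1 → edx=3+1=4
cmp edx, 8  (cmp 4,8)
jl loop: taken
sub ecx, 15 → ecx=(-7)-15=-22
mod edi, 16 → edi=5%16=5
add edx, 1 → edx=4+1=5
cmp edx, 8  (cmp 5,8)
jl loop: taken
sub ecx, 15 → ecx=(-22)-15=-37
mod edi, 16 → edi=5%16=5
add edx, 1 → edx=5+1=6
cmp edx, 8  (cmp 6,8)
jl loop: taken
sub ecx, 15 → ecx=(-37)-15=-52
mod edi, 16 → edi=5%16=5
add edx, 1 → edx=6+1=7
cmp edx, 8  (cmp 7,8)
jl loop: taken
sub ecx, 15 → ecx=(-52)-15=-67
mod edi, 16 → edi=5%16=5
add edx, 1 → edx=7+1=8
cmp edx, 8  (cmp 8,8)
jl loop: not taken
halt.

-67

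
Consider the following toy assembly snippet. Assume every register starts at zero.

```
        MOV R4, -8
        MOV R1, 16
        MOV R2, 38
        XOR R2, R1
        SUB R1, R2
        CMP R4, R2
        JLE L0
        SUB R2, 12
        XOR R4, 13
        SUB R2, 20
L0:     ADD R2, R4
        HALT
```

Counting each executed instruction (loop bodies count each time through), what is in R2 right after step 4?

after MOV R4, -8: R4=-8
after MOV R1, 16: R1=16
after MOV R2, 38: R2=38
after XOR R2, R1: R2=38^16=54
After step 4: R2 = 54.

54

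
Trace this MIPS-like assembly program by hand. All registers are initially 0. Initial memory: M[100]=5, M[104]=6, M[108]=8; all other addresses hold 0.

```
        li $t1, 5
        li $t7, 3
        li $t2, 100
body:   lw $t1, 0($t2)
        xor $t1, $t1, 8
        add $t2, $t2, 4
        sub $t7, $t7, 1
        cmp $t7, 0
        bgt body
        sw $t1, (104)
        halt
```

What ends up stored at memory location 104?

li $t1, 5 → $t1=5
li $t7, 3 → $t7=3
li $t2, 100 → $t2=100
lw $t1, 0($t2) → $t1=M[100]=5
xor $t1, $t1, 8 → $t1=5^8=13
add $t2, $t2, 4 → $t2=100+4=104
sub $t7, $t7, 1 → $t7=3-1=2
cmp $t7, 0  (cmp 2,0)
bgt body: taken
lw $t1, 0($t2) → $t1=M[104]=6
xor $t1, $t1, 8 → $t1=6^8=14
add $t2, $t2, 4 → $t2=104+4=108
sub $t7, $t7, 1 → $t7=2-1=1
cmp $t7, 0  (cmp 1,0)
bgt body: taken
lw $t1, 0($t2) → $t1=M[108]=8
xor $t1, $t1, 8 → $t1=8^8=0
add $t2, $t2, 4 → $t2=108+4=112
sub $t7, $t7, 1 → $t7=1-1=0
cmp $t7, 0  (cmp 0,0)
bgt body: not taken
sw $t1, (104) → M[104]=0
halt.

0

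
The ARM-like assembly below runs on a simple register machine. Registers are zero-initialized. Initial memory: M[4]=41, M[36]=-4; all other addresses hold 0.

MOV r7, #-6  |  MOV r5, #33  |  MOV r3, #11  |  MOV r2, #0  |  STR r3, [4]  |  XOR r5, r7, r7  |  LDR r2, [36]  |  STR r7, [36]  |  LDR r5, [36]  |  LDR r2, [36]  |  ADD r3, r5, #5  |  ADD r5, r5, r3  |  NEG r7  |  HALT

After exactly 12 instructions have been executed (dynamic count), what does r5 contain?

MOV r7, #-6 → r7=-6
MOV r5, #33 → r5=33
MOV r3, #11 → r3=11
MOV r2, #0 → r2=0
STR r3, [4] → M[4]=11
XOR r5, r7, r7 → r5=(-6)^(-6)=0
LDR r2, [36] → r2=M[36]=-4
STR r7, [36] → M[36]=-6
LDR r5, [36] → r5=M[36]=-6
LDR r2, [36] → r2=M[36]=-6
ADD r3, r5, #5 → r3=(-6)+5=-1
ADD r5, r5, r3 → r5=(-6)+(-1)=-7
After step 12: r5 = -7.

-7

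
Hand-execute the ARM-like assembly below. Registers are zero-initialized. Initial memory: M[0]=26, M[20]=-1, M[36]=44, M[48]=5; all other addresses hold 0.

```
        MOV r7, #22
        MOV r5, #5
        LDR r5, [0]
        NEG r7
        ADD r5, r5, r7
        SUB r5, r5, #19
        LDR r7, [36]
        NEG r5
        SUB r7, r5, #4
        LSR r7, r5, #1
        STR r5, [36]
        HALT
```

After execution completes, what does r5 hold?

15

after MOV r7, #22: r7=22
after MOV r5, #5: r5=5
after LDR r5, [0]: r5=M[0]=26
after NEG r7: r7=-(22)=-22
after ADD r5, r5, r7: r5=26+(-22)=4
after SUB r5, r5, #19: r5=4-19=-15
after LDR r7, [36]: r7=M[36]=44
after NEG r5: r5=-(-15)=15
after SUB r7, r5, #4: r7=15-4=11
after LSR r7, r5, #1: r7=15>>1=7
STR r5, [36] → M[36]=15
halt.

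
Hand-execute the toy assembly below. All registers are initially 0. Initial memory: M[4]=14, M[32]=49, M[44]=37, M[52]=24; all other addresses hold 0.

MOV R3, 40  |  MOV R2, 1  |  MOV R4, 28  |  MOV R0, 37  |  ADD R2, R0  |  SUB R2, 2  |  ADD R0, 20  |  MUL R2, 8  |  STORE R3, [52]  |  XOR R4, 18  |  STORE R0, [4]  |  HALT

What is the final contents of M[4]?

MOV R3, 40 → R3=40
MOV R2, 1 → R2=1
MOV R4, 28 → R4=28
MOV R0, 37 → R0=37
ADD R2, R0 → R2=1+37=38
SUB R2, 2 → R2=38-2=36
ADD R0, 20 → R0=37+20=57
MUL R2, 8 → R2=36*8=288
STORE R3, [52] → M[52]=40
XOR R4, 18 → R4=28^18=14
STORE R0, [4] → M[4]=57
halt.

57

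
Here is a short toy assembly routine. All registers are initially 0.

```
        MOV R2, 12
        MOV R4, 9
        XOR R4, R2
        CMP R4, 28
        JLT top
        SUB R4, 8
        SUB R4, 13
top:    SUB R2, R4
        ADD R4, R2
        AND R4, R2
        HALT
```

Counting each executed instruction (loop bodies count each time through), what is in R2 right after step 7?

after MOV R2, 12: R2=12
after MOV R4, 9: R4=9
after XOR R4, R2: R4=9^12=5
CMP R4, 28  (cmp 5,28)
JLT top: taken
after SUB R2, R4: R2=12-5=7
after ADD R4, R2: R4=5+7=12
After step 7: R2 = 7.

7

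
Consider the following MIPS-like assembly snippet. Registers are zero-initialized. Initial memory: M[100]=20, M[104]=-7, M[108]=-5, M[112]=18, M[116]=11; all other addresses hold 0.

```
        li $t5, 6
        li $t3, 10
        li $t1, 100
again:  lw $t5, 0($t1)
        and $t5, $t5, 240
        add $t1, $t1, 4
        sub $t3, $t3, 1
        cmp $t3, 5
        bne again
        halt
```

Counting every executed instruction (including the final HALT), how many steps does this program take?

$t5=6
$t3=10
$t1=100
$t5=M[100]=20
$t5=20&240=16
$t1=100+4=104
$t3=10-1=9
cmp $t3, 5  (cmp 9,5)
bne again: taken
$t5=M[104]=-7
$t5=(-7)&240=240
$t1=104+4=108
$t3=9-1=8
cmp $t3, 5  (cmp 8,5)
bne again: taken
$t5=M[108]=-5
$t5=(-5)&240=240
$t1=108+4=112
$t3=8-1=7
cmp $t3, 5  (cmp 7,5)
bne again: taken
$t5=M[112]=18
$t5=18&240=16
$t1=112+4=116
$t3=7-1=6
cmp $t3, 5  (cmp 6,5)
bne again: taken
$t5=M[116]=11
$t5=11&240=0
$t1=116+4=120
$t3=6-1=5
cmp $t3, 5  (cmp 5,5)
bne again: not taken
halt.
Total executed instructions: 34.

34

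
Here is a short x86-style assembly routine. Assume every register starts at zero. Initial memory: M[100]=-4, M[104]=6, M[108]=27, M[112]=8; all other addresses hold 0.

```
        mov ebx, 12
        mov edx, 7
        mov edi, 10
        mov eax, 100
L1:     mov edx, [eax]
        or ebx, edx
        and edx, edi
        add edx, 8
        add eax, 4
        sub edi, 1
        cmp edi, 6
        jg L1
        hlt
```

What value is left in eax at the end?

ebx=12
edx=7
edi=10
eax=100
edx=M[100]=-4
ebx=12|(-4)=-4
edx=(-4)&10=8
edx=8+8=16
eax=100+4=104
edi=10-1=9
cmp edi, 6  (cmp 9,6)
jg L1: taken
edx=M[104]=6
ebx=(-4)|6=-2
edx=6&9=0
edx=0+8=8
eax=104+4=108
edi=9-1=8
cmp edi, 6  (cmp 8,6)
jg L1: taken
edx=M[108]=27
ebx=(-2)|27=-1
edx=27&8=8
edx=8+8=16
eax=108+4=112
edi=8-1=7
cmp edi, 6  (cmp 7,6)
jg L1: taken
edx=M[112]=8
ebx=(-1)|8=-1
edx=8&7=0
edx=0+8=8
eax=112+4=116
edi=7-1=6
cmp edi, 6  (cmp 6,6)
jg L1: not taken
halt.

116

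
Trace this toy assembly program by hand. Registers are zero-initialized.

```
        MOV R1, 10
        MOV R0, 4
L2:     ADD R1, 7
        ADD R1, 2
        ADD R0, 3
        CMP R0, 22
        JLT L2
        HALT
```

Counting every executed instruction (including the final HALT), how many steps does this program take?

33

MOV R1, 10 → R1=10
MOV R0, 4 → R0=4
ADD R1, 7 → R1=10+7=17
ADD R1, 2 → R1=17+2=19
ADD R0, 3 → R0=4+3=7
CMP R0, 22  (cmp 7,22)
JLT L2: taken
ADD R1, 7 → R1=19+7=26
ADD R1, 2 → R1=26+2=28
ADD R0, 3 → R0=7+3=10
CMP R0, 22  (cmp 10,22)
JLT L2: taken
ADD R1, 7 → R1=28+7=35
ADD R1, 2 → R1=35+2=37
ADD R0, 3 → R0=10+3=13
CMP R0, 22  (cmp 13,22)
JLT L2: taken
ADD R1, 7 → R1=37+7=44
ADD R1, 2 → R1=44+2=46
ADD R0, 3 → R0=13+3=16
CMP R0, 22  (cmp 16,22)
JLT L2: taken
ADD R1, 7 → R1=46+7=53
ADD R1, 2 → R1=53+2=55
ADD R0, 3 → R0=16+3=19
CMP R0, 22  (cmp 19,22)
JLT L2: taken
ADD R1, 7 → R1=55+7=62
ADD R1, 2 → R1=62+2=64
ADD R0, 3 → R0=19+3=22
CMP R0, 22  (cmp 22,22)
JLT L2: not taken
halt.
Total executed instructions: 33.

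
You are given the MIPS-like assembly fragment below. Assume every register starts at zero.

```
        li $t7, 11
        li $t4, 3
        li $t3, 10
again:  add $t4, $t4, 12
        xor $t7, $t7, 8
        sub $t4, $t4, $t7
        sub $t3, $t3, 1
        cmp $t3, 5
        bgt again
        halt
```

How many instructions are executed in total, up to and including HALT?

li $t7, 11 → $t7=11
li $t4, 3 → $t4=3
li $t3, 10 → $t3=10
add $t4, $t4, 12 → $t4=3+12=15
xor $t7, $t7, 8 → $t7=11^8=3
sub $t4, $t4, $t7 → $t4=15-3=12
sub $t3, $t3, 1 → $t3=10-1=9
cmp $t3, 5  (cmp 9,5)
bgt again: taken
add $t4, $t4, 12 → $t4=12+12=24
xor $t7, $t7, 8 → $t7=3^8=11
sub $t4, $t4, $t7 → $t4=24-11=13
sub $t3, $t3, 1 → $t3=9-1=8
cmp $t3, 5  (cmp 8,5)
bgt again: taken
add $t4, $t4, 12 → $t4=13+12=25
xor $t7, $t7, 8 → $t7=11^8=3
sub $t4, $t4, $t7 → $t4=25-3=22
sub $t3, $t3, 1 → $t3=8-1=7
cmp $t3, 5  (cmp 7,5)
bgt again: taken
add $t4, $t4, 12 → $t4=22+12=34
xor $t7, $t7, 8 → $t7=3^8=11
sub $t4, $t4, $t7 → $t4=34-11=23
sub $t3, $t3, 1 → $t3=7-1=6
cmp $t3, 5  (cmp 6,5)
bgt again: taken
add $t4, $t4, 12 → $t4=23+12=35
xor $t7, $t7, 8 → $t7=11^8=3
sub $t4, $t4, $t7 → $t4=35-3=32
sub $t3, $t3, 1 → $t3=6-1=5
cmp $t3, 5  (cmp 5,5)
bgt again: not taken
halt.
Total executed instructions: 34.

34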